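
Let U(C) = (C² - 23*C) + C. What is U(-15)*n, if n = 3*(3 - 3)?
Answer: 0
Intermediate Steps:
U(C) = C² - 22*C
n = 0 (n = 3*0 = 0)
U(-15)*n = -15*(-22 - 15)*0 = -15*(-37)*0 = 555*0 = 0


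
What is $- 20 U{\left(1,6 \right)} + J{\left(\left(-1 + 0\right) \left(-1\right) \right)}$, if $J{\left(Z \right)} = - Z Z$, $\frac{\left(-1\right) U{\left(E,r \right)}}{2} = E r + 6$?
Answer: $479$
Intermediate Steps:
$U{\left(E,r \right)} = -12 - 2 E r$ ($U{\left(E,r \right)} = - 2 \left(E r + 6\right) = - 2 \left(6 + E r\right) = -12 - 2 E r$)
$J{\left(Z \right)} = - Z^{2}$
$- 20 U{\left(1,6 \right)} + J{\left(\left(-1 + 0\right) \left(-1\right) \right)} = - 20 \left(-12 - 2 \cdot 6\right) - \left(\left(-1 + 0\right) \left(-1\right)\right)^{2} = - 20 \left(-12 - 12\right) - \left(\left(-1\right) \left(-1\right)\right)^{2} = \left(-20\right) \left(-24\right) - 1^{2} = 480 - 1 = 479$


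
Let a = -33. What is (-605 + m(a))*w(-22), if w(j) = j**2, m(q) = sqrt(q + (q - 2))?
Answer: -292820 + 968*I*sqrt(17) ≈ -2.9282e+5 + 3991.2*I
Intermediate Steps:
m(q) = sqrt(-2 + 2*q) (m(q) = sqrt(q + (-2 + q)) = sqrt(-2 + 2*q))
(-605 + m(a))*w(-22) = (-605 + sqrt(-2 + 2*(-33)))*(-22)**2 = (-605 + sqrt(-2 - 66))*484 = (-605 + sqrt(-68))*484 = (-605 + 2*I*sqrt(17))*484 = -292820 + 968*I*sqrt(17)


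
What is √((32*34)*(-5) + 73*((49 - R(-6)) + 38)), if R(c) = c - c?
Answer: √911 ≈ 30.183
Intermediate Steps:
R(c) = 0
√((32*34)*(-5) + 73*((49 - R(-6)) + 38)) = √((32*34)*(-5) + 73*((49 - 1*0) + 38)) = √(1088*(-5) + 73*((49 + 0) + 38)) = √(-5440 + 73*(49 + 38)) = √(-5440 + 73*87) = √(-5440 + 6351) = √911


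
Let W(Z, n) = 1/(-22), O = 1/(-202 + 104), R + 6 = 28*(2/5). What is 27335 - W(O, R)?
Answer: 601371/22 ≈ 27335.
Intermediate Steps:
R = 26/5 (R = -6 + 28*(2/5) = -6 + 28*(2*(⅕)) = -6 + 28*(⅖) = -6 + 56/5 = 26/5 ≈ 5.2000)
O = -1/98 (O = 1/(-98) = -1/98 ≈ -0.010204)
W(Z, n) = -1/22
27335 - W(O, R) = 27335 - 1*(-1/22) = 27335 + 1/22 = 601371/22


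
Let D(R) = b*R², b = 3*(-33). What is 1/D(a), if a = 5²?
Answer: -1/61875 ≈ -1.6162e-5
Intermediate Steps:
a = 25
b = -99
D(R) = -99*R²
1/D(a) = 1/(-99*25²) = 1/(-99*625) = 1/(-61875) = -1/61875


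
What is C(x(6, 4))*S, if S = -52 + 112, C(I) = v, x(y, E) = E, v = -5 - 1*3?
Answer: -480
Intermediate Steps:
v = -8 (v = -5 - 3 = -8)
C(I) = -8
S = 60
C(x(6, 4))*S = -8*60 = -480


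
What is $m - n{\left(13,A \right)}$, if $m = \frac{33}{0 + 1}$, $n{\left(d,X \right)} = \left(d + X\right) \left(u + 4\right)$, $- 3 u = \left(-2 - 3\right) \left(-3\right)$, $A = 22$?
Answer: $68$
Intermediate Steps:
$u = -5$ ($u = - \frac{\left(-2 - 3\right) \left(-3\right)}{3} = - \frac{\left(-5\right) \left(-3\right)}{3} = \left(- \frac{1}{3}\right) 15 = -5$)
$n{\left(d,X \right)} = - X - d$ ($n{\left(d,X \right)} = \left(d + X\right) \left(-5 + 4\right) = \left(X + d\right) \left(-1\right) = - X - d$)
$m = 33$ ($m = \frac{33}{1} = 33 \cdot 1 = 33$)
$m - n{\left(13,A \right)} = 33 - \left(\left(-1\right) 22 - 13\right) = 33 - \left(-22 - 13\right) = 33 - -35 = 33 + 35 = 68$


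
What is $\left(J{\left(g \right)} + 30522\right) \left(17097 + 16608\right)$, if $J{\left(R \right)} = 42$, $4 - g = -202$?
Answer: $1030159620$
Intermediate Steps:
$g = 206$ ($g = 4 - -202 = 4 + 202 = 206$)
$\left(J{\left(g \right)} + 30522\right) \left(17097 + 16608\right) = \left(42 + 30522\right) \left(17097 + 16608\right) = 30564 \cdot 33705 = 1030159620$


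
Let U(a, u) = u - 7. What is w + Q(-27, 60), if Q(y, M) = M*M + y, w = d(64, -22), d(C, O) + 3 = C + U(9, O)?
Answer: 3605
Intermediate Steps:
U(a, u) = -7 + u
d(C, O) = -10 + C + O (d(C, O) = -3 + (C + (-7 + O)) = -3 + (-7 + C + O) = -10 + C + O)
w = 32 (w = -10 + 64 - 22 = 32)
Q(y, M) = y + M² (Q(y, M) = M² + y = y + M²)
w + Q(-27, 60) = 32 + (-27 + 60²) = 32 + (-27 + 3600) = 32 + 3573 = 3605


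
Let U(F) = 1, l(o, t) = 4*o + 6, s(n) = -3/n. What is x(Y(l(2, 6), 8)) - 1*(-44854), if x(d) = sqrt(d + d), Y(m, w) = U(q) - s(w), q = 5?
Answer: 44854 + sqrt(11)/2 ≈ 44856.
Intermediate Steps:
l(o, t) = 6 + 4*o
Y(m, w) = 1 + 3/w (Y(m, w) = 1 - (-3)/w = 1 + 3/w)
x(d) = sqrt(2)*sqrt(d) (x(d) = sqrt(2*d) = sqrt(2)*sqrt(d))
x(Y(l(2, 6), 8)) - 1*(-44854) = sqrt(2)*sqrt((3 + 8)/8) - 1*(-44854) = sqrt(2)*sqrt((1/8)*11) + 44854 = sqrt(2)*sqrt(11/8) + 44854 = sqrt(2)*(sqrt(22)/4) + 44854 = sqrt(11)/2 + 44854 = 44854 + sqrt(11)/2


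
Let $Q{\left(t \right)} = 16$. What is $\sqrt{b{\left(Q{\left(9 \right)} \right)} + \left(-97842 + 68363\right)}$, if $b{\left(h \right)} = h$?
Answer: $i \sqrt{29463} \approx 171.65 i$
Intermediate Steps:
$\sqrt{b{\left(Q{\left(9 \right)} \right)} + \left(-97842 + 68363\right)} = \sqrt{16 + \left(-97842 + 68363\right)} = \sqrt{16 - 29479} = \sqrt{-29463} = i \sqrt{29463}$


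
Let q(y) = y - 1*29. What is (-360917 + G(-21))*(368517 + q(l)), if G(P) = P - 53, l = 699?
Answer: -133273184317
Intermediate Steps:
G(P) = -53 + P
q(y) = -29 + y (q(y) = y - 29 = -29 + y)
(-360917 + G(-21))*(368517 + q(l)) = (-360917 + (-53 - 21))*(368517 + (-29 + 699)) = (-360917 - 74)*(368517 + 670) = -360991*369187 = -133273184317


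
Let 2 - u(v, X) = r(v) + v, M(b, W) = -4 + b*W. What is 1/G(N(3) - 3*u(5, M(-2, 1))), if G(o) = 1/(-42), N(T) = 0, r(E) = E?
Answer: -42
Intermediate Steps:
M(b, W) = -4 + W*b
u(v, X) = 2 - 2*v (u(v, X) = 2 - (v + v) = 2 - 2*v)
G(o) = -1/42
1/G(N(3) - 3*u(5, M(-2, 1))) = 1/(-1/42) = -42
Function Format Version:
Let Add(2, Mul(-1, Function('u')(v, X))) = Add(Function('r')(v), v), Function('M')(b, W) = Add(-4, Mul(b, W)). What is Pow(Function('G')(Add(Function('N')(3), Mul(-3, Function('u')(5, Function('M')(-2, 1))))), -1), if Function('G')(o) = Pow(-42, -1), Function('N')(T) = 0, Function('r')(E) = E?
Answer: -42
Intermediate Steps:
Function('M')(b, W) = Add(-4, Mul(W, b))
Function('u')(v, X) = Add(2, Mul(-2, v)) (Function('u')(v, X) = Add(2, Mul(-1, Add(v, v))) = Add(2, Mul(-1, Mul(2, v))) = Add(2, Mul(-2, v)))
Function('G')(o) = Rational(-1, 42)
Pow(Function('G')(Add(Function('N')(3), Mul(-3, Function('u')(5, Function('M')(-2, 1))))), -1) = Pow(Rational(-1, 42), -1) = -42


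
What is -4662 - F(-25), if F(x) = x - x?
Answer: -4662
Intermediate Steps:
F(x) = 0
-4662 - F(-25) = -4662 - 1*0 = -4662 + 0 = -4662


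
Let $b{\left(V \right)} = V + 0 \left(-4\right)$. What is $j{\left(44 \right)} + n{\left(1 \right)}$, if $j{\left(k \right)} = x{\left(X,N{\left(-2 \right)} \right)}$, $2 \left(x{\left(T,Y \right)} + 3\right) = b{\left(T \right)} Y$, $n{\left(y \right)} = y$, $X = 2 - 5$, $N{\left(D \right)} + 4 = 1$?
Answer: $\frac{5}{2} \approx 2.5$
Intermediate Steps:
$N{\left(D \right)} = -3$ ($N{\left(D \right)} = -4 + 1 = -3$)
$X = -3$ ($X = 2 - 5 = -3$)
$b{\left(V \right)} = V$ ($b{\left(V \right)} = V + 0 = V$)
$x{\left(T,Y \right)} = -3 + \frac{T Y}{2}$
$j{\left(k \right)} = \frac{3}{2}$ ($j{\left(k \right)} = -3 + \frac{1}{2} \left(-3\right) \left(-3\right) = -3 + \frac{9}{2} = \frac{3}{2}$)
$j{\left(44 \right)} + n{\left(1 \right)} = \frac{3}{2} + 1 = \frac{5}{2}$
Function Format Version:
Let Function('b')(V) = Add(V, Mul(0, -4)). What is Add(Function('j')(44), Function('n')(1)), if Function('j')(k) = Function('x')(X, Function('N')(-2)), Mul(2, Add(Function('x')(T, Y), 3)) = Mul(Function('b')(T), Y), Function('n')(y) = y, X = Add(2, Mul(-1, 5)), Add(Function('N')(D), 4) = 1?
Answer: Rational(5, 2) ≈ 2.5000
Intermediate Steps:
Function('N')(D) = -3 (Function('N')(D) = Add(-4, 1) = -3)
X = -3 (X = Add(2, -5) = -3)
Function('b')(V) = V (Function('b')(V) = Add(V, 0) = V)
Function('x')(T, Y) = Add(-3, Mul(Rational(1, 2), T, Y)) (Function('x')(T, Y) = Add(-3, Mul(Rational(1, 2), Mul(T, Y))) = Add(-3, Mul(Rational(1, 2), T, Y)))
Function('j')(k) = Rational(3, 2) (Function('j')(k) = Add(-3, Mul(Rational(1, 2), -3, -3)) = Add(-3, Rational(9, 2)) = Rational(3, 2))
Add(Function('j')(44), Function('n')(1)) = Add(Rational(3, 2), 1) = Rational(5, 2)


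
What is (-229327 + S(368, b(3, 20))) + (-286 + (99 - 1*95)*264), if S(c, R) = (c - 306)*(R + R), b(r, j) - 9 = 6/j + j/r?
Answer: -3398657/15 ≈ -2.2658e+5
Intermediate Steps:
b(r, j) = 9 + 6/j + j/r (b(r, j) = 9 + (6/j + j/r) = 9 + 6/j + j/r)
S(c, R) = 2*R*(-306 + c) (S(c, R) = (-306 + c)*(2*R) = 2*R*(-306 + c))
(-229327 + S(368, b(3, 20))) + (-286 + (99 - 1*95)*264) = (-229327 + 2*(9 + 6/20 + 20/3)*(-306 + 368)) + (-286 + (99 - 1*95)*264) = (-229327 + 2*(9 + 6*(1/20) + 20*(⅓))*62) + (-286 + (99 - 95)*264) = (-229327 + 2*(9 + 3/10 + 20/3)*62) + (-286 + 4*264) = (-229327 + 2*(479/30)*62) + (-286 + 1056) = (-229327 + 29698/15) + 770 = -3410207/15 + 770 = -3398657/15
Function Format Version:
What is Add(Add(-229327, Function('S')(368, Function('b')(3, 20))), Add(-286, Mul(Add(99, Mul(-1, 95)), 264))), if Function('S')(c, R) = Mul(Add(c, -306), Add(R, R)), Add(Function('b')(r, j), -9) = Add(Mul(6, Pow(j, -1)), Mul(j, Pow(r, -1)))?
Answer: Rational(-3398657, 15) ≈ -2.2658e+5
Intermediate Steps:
Function('b')(r, j) = Add(9, Mul(6, Pow(j, -1)), Mul(j, Pow(r, -1))) (Function('b')(r, j) = Add(9, Add(Mul(6, Pow(j, -1)), Mul(j, Pow(r, -1)))) = Add(9, Mul(6, Pow(j, -1)), Mul(j, Pow(r, -1))))
Function('S')(c, R) = Mul(2, R, Add(-306, c)) (Function('S')(c, R) = Mul(Add(-306, c), Mul(2, R)) = Mul(2, R, Add(-306, c)))
Add(Add(-229327, Function('S')(368, Function('b')(3, 20))), Add(-286, Mul(Add(99, Mul(-1, 95)), 264))) = Add(Add(-229327, Mul(2, Add(9, Mul(6, Pow(20, -1)), Mul(20, Pow(3, -1))), Add(-306, 368))), Add(-286, Mul(Add(99, Mul(-1, 95)), 264))) = Add(Add(-229327, Mul(2, Add(9, Mul(6, Rational(1, 20)), Mul(20, Rational(1, 3))), 62)), Add(-286, Mul(Add(99, -95), 264))) = Add(Add(-229327, Mul(2, Add(9, Rational(3, 10), Rational(20, 3)), 62)), Add(-286, Mul(4, 264))) = Add(Add(-229327, Mul(2, Rational(479, 30), 62)), Add(-286, 1056)) = Add(Add(-229327, Rational(29698, 15)), 770) = Add(Rational(-3410207, 15), 770) = Rational(-3398657, 15)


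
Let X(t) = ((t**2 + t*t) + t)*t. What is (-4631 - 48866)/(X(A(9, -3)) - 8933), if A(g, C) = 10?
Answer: 53497/6833 ≈ 7.8292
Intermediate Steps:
X(t) = t*(t + 2*t**2) (X(t) = ((t**2 + t**2) + t)*t = (2*t**2 + t)*t = (t + 2*t**2)*t = t*(t + 2*t**2))
(-4631 - 48866)/(X(A(9, -3)) - 8933) = (-4631 - 48866)/(10**2*(1 + 2*10) - 8933) = -53497/(100*(1 + 20) - 8933) = -53497/(100*21 - 8933) = -53497/(2100 - 8933) = -53497/(-6833) = -53497*(-1/6833) = 53497/6833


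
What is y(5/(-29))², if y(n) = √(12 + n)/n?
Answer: 9947/25 ≈ 397.88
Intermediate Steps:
y(n) = √(12 + n)/n
y(5/(-29))² = (√(12 + 5/(-29))/((5/(-29))))² = (√(12 + 5*(-1/29))/((5*(-1/29))))² = (√(12 - 5/29)/(-5/29))² = (-7*√203/5)² = 9947/25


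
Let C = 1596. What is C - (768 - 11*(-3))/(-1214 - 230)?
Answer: 2305425/1444 ≈ 1596.6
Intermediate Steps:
C - (768 - 11*(-3))/(-1214 - 230) = 1596 - (768 - 11*(-3))/(-1214 - 230) = 1596 - (768 + 33)/(-1444) = 1596 - 801*(-1)/1444 = 1596 - 1*(-801/1444) = 1596 + 801/1444 = 2305425/1444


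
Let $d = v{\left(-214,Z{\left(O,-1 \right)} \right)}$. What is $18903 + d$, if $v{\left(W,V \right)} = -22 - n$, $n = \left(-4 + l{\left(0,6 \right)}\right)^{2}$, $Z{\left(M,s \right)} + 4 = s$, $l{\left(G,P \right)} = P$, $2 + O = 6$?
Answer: $18877$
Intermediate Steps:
$O = 4$ ($O = -2 + 6 = 4$)
$Z{\left(M,s \right)} = -4 + s$
$n = 4$ ($n = \left(-4 + 6\right)^{2} = 2^{2} = 4$)
$v{\left(W,V \right)} = -26$ ($v{\left(W,V \right)} = -22 - 4 = -26$)
$d = -26$
$18903 + d = 18903 - 26 = 18877$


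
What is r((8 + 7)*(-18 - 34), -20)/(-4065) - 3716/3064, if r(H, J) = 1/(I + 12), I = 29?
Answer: -154832551/127665390 ≈ -1.2128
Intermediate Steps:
r(H, J) = 1/41 (r(H, J) = 1/(29 + 12) = 1/41)
r((8 + 7)*(-18 - 34), -20)/(-4065) - 3716/3064 = (1/41)/(-4065) - 3716/3064 = (1/41)*(-1/4065) - 3716*1/3064 = -1/166665 - 929/766 = -154832551/127665390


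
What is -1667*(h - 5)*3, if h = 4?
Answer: 5001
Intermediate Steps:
-1667*(h - 5)*3 = -1667*(4 - 5)*3 = -(-1667)*3 = -1667*(-3) = 5001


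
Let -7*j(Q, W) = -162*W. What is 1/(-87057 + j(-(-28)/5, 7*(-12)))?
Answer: -1/89001 ≈ -1.1236e-5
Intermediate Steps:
j(Q, W) = 162*W/7 (j(Q, W) = -(-162)*W/7 = 162*W/7)
1/(-87057 + j(-(-28)/5, 7*(-12))) = 1/(-87057 + 162*(7*(-12))/7) = 1/(-87057 + (162/7)*(-84)) = 1/(-87057 - 1944) = 1/(-89001) = -1/89001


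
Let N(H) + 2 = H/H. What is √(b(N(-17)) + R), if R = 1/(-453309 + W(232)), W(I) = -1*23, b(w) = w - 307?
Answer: I*√15824262584581/226666 ≈ 17.55*I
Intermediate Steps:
N(H) = -1 (N(H) = -2 + H/H = -2 + 1 = -1)
b(w) = -307 + w
W(I) = -23
R = -1/453332 (R = 1/(-453309 - 23) = 1/(-453332) = -1/453332 ≈ -2.2059e-6)
√(b(N(-17)) + R) = √((-307 - 1) - 1/453332) = √(-308 - 1/453332) = √(-139626257/453332) = I*√15824262584581/226666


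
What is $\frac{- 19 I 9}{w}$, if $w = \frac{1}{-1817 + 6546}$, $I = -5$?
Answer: $4043295$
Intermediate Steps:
$w = \frac{1}{4729} \approx 0.00021146$
$\frac{- 19 I 9}{w} = \left(-19\right) \left(-5\right) 9 \frac{1}{\frac{1}{4729}} = 95 \cdot 9 \cdot 4729 = 855 \cdot 4729 = 4043295$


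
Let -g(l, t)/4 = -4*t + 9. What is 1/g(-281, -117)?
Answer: -1/1908 ≈ -0.00052411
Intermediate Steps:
g(l, t) = -36 + 16*t (g(l, t) = -4*(-4*t + 9) = -4*(9 - 4*t) = -36 + 16*t)
1/g(-281, -117) = 1/(-36 + 16*(-117)) = 1/(-36 - 1872) = 1/(-1908) = -1/1908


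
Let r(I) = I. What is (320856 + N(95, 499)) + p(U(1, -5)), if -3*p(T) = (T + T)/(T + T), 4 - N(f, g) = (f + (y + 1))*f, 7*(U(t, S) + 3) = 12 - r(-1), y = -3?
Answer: 936074/3 ≈ 3.1202e+5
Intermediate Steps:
U(t, S) = -8/7 (U(t, S) = -3 + (12 - 1*(-1))/7 = -3 + (12 + 1)/7 = -3 + (⅐)*13 = -3 + 13/7 = -8/7)
N(f, g) = 4 - f*(-2 + f) (N(f, g) = 4 - (f + (-3 + 1))*f = 4 - (f - 2)*f = 4 - (-2 + f)*f = 4 - f*(-2 + f))
p(T) = -⅓ (p(T) = -(T + T)/(3*(T + T)) = -2*T/(3*(2*T)) = -2*T*1/(2*T)/3 = -⅓*1 = -⅓)
(320856 + N(95, 499)) + p(U(1, -5)) = (320856 + (4 - 1*95² + 2*95)) - ⅓ = (320856 + (4 - 1*9025 + 190)) - ⅓ = (320856 + (4 - 9025 + 190)) - ⅓ = (320856 - 8831) - ⅓ = 312025 - ⅓ = 936074/3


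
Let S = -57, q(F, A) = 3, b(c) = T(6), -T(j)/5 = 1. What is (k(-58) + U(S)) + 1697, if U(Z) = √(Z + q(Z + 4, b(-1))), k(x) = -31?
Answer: 1666 + 3*I*√6 ≈ 1666.0 + 7.3485*I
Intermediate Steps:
T(j) = -5 (T(j) = -5*1 = -5)
b(c) = -5
U(Z) = √(3 + Z) (U(Z) = √(Z + 3) = √(3 + Z))
(k(-58) + U(S)) + 1697 = (-31 + √(3 - 57)) + 1697 = (-31 + √(-54)) + 1697 = (-31 + 3*I*√6) + 1697 = 1666 + 3*I*√6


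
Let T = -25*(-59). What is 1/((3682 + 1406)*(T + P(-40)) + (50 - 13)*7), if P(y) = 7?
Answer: 1/7540675 ≈ 1.3261e-7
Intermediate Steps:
T = 1475
1/((3682 + 1406)*(T + P(-40)) + (50 - 13)*7) = 1/((3682 + 1406)*(1475 + 7) + (50 - 13)*7) = 1/(5088*1482 + 37*7) = 1/(7540416 + 259) = 1/7540675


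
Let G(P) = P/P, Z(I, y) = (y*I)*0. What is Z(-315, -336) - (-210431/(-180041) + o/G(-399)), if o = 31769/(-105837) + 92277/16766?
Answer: -2035843357487797/319476118548822 ≈ -6.3724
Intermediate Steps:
Z(I, y) = 0 (Z(I, y) = (I*y)*0 = 0)
G(P) = 1
o = 9233681795/1774463142 (o = 31769*(-1/105837) + 92277*(1/16766) = -31769/105837 + 92277/16766 = 9233681795/1774463142 ≈ 5.2037)
Z(-315, -336) - (-210431/(-180041) + o/G(-399)) = 0 - (-210431/(-180041) + (9233681795/1774463142)/1) = 0 - (-210431*(-1/180041) + (9233681795/1774463142)*1) = 0 - (210431/180041 + 9233681795/1774463142) = 0 - 1*2035843357487797/319476118548822 = 0 - 2035843357487797/319476118548822 = -2035843357487797/319476118548822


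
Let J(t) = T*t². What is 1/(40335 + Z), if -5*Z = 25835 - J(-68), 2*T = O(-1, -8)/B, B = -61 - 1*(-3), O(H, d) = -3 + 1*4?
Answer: 145/5098204 ≈ 2.8441e-5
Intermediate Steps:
O(H, d) = 1 (O(H, d) = -3 + 4 = 1)
B = -58 (B = -61 + 3 = -58)
T = -1/116 (T = (1/(-58))/2 = (1*(-1/58))/2 = (½)*(-1/58) = -1/116 ≈ -0.0086207)
J(t) = -t²/116
Z = -750371/145 (Z = -(25835 - (-1)*(-68)²/116)/5 = -(25835 - (-1)*4624/116)/5 = -(25835 - 1*(-1156/29))/5 = -(25835 + 1156/29)/5 = -⅕*750371/29 = -750371/145 ≈ -5175.0)
1/(40335 + Z) = 1/(40335 - 750371/145) = 1/(5098204/145) = 145/5098204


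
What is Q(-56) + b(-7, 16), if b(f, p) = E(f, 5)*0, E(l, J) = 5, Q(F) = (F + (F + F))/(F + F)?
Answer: 3/2 ≈ 1.5000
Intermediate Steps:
Q(F) = 3/2 (Q(F) = (F + 2*F)/((2*F)) = (3*F)*(1/(2*F)) = 3/2)
b(f, p) = 0 (b(f, p) = 5*0 = 0)
Q(-56) + b(-7, 16) = 3/2 + 0 = 3/2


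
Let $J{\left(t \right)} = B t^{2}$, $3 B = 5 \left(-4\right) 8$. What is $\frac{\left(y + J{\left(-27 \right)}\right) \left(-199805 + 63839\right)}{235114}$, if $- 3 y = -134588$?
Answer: $- \frac{406719628}{117557} \approx -3459.8$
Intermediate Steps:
$y = \frac{134588}{3}$ ($y = \left(- \frac{1}{3}\right) \left(-134588\right) = \frac{134588}{3} \approx 44863.0$)
$B = - \frac{160}{3}$ ($B = \frac{5 \left(-4\right) 8}{3} = \frac{\left(-20\right) 8}{3} = \frac{1}{3} \left(-160\right) = - \frac{160}{3} \approx -53.333$)
$J{\left(t \right)} = - \frac{160 t^{2}}{3}$
$\frac{\left(y + J{\left(-27 \right)}\right) \left(-199805 + 63839\right)}{235114} = \frac{\left(\frac{134588}{3} - \frac{160 \left(-27\right)^{2}}{3}\right) \left(-199805 + 63839\right)}{235114} = \left(\frac{134588}{3} - 38880\right) \left(-135966\right) \frac{1}{235114} = \frac{17948}{3} \left(-135966\right) \frac{1}{235114} = \left(-813439256\right) \frac{1}{235114} = - \frac{406719628}{117557}$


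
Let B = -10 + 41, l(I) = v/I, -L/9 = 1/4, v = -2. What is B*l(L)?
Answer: 248/9 ≈ 27.556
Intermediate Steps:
L = -9/4 ≈ -2.2500
l(I) = -2/I
B = 31
B*l(L) = 31*(-2/(-9/4)) = 31*(-2*(-4/9)) = 31*(8/9) = 248/9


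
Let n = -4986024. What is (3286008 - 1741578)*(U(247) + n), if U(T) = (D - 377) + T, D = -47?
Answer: -7700838410430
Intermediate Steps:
U(T) = -424 + T (U(T) = (-47 - 377) + T = -424 + T)
(3286008 - 1741578)*(U(247) + n) = (3286008 - 1741578)*((-424 + 247) - 4986024) = 1544430*(-177 - 4986024) = 1544430*(-4986201) = -7700838410430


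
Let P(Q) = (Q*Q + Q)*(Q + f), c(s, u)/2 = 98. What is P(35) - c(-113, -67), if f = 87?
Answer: 153524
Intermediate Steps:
c(s, u) = 196 (c(s, u) = 2*98 = 196)
P(Q) = (87 + Q)*(Q + Q²) (P(Q) = (Q*Q + Q)*(Q + 87) = (Q² + Q)*(87 + Q) = (Q + Q²)*(87 + Q) = (87 + Q)*(Q + Q²))
P(35) - c(-113, -67) = 35*(87 + 35² + 88*35) - 1*196 = 35*(87 + 1225 + 3080) - 196 = 35*4392 - 196 = 153720 - 196 = 153524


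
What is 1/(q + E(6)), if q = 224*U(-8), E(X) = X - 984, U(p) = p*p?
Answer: 1/13358 ≈ 7.4861e-5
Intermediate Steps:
U(p) = p²
E(X) = -984 + X
q = 14336 (q = 224*(-8)² = 224*64 = 14336)
1/(q + E(6)) = 1/(14336 + (-984 + 6)) = 1/(14336 - 978) = 1/13358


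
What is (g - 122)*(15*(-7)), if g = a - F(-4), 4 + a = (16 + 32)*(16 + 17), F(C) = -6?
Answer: -153720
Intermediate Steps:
a = 1580 (a = -4 + (16 + 32)*(16 + 17) = -4 + 48*33 = -4 + 1584 = 1580)
g = 1586 (g = 1580 - 1*(-6) = 1580 + 6 = 1586)
(g - 122)*(15*(-7)) = (1586 - 122)*(15*(-7)) = 1464*(-105) = -153720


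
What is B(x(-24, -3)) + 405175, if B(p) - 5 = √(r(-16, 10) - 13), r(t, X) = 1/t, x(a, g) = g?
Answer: 405180 + I*√209/4 ≈ 4.0518e+5 + 3.6142*I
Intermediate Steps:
B(p) = 5 + I*√209/4 (B(p) = 5 + √(1/(-16) - 13) = 5 + √(-1/16 - 13) = 5 + √(-209/16) = 5 + I*√209/4)
B(x(-24, -3)) + 405175 = (5 + I*√209/4) + 405175 = 405180 + I*√209/4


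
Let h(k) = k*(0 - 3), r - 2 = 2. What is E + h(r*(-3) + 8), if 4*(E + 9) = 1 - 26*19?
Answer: -481/4 ≈ -120.25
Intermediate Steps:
r = 4 (r = 2 + 2 = 4)
E = -529/4 (E = -9 + (1 - 26*19)/4 = -9 + (1 - 494)/4 = -9 + (1/4)*(-493) = -9 - 493/4 = -529/4 ≈ -132.25)
h(k) = -3*k (h(k) = k*(-3) = -3*k)
E + h(r*(-3) + 8) = -529/4 - 3*(4*(-3) + 8) = -529/4 - 3*(-12 + 8) = -529/4 - 3*(-4) = -529/4 + 12 = -481/4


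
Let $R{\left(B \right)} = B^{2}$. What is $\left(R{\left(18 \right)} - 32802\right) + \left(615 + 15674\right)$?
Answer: $-16189$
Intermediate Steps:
$\left(R{\left(18 \right)} - 32802\right) + \left(615 + 15674\right) = \left(18^{2} - 32802\right) + \left(615 + 15674\right) = \left(324 - 32802\right) + 16289 = -32478 + 16289 = -16189$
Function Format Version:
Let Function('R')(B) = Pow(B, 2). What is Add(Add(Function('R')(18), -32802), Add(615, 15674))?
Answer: -16189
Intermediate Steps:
Add(Add(Function('R')(18), -32802), Add(615, 15674)) = Add(Add(Pow(18, 2), -32802), Add(615, 15674)) = Add(Add(324, -32802), 16289) = Add(-32478, 16289) = -16189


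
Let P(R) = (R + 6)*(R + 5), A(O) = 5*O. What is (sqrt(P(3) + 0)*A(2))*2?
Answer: 120*sqrt(2) ≈ 169.71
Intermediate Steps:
P(R) = (5 + R)*(6 + R) (P(R) = (6 + R)*(5 + R) = (5 + R)*(6 + R))
(sqrt(P(3) + 0)*A(2))*2 = (sqrt((30 + 3**2 + 11*3) + 0)*(5*2))*2 = (sqrt((30 + 9 + 33) + 0)*10)*2 = (sqrt(72 + 0)*10)*2 = (sqrt(72)*10)*2 = ((6*sqrt(2))*10)*2 = (60*sqrt(2))*2 = 120*sqrt(2)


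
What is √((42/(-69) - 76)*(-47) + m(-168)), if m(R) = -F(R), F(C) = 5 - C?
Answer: √1813205/23 ≈ 58.546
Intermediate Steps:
m(R) = -5 + R (m(R) = -(5 - R) = -5 + R)
√((42/(-69) - 76)*(-47) + m(-168)) = √((42/(-69) - 76)*(-47) + (-5 - 168)) = √((42*(-1/69) - 76)*(-47) - 173) = √((-14/23 - 76)*(-47) - 173) = √(-1762/23*(-47) - 173) = √(82814/23 - 173) = √(78835/23) = √1813205/23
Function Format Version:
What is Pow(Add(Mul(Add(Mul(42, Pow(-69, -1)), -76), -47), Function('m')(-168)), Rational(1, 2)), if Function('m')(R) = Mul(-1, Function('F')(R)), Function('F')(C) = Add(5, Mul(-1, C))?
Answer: Mul(Rational(1, 23), Pow(1813205, Rational(1, 2))) ≈ 58.546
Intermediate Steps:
Function('m')(R) = Add(-5, R) (Function('m')(R) = Mul(-1, Add(5, Mul(-1, R))) = Add(-5, R))
Pow(Add(Mul(Add(Mul(42, Pow(-69, -1)), -76), -47), Function('m')(-168)), Rational(1, 2)) = Pow(Add(Mul(Add(Mul(42, Pow(-69, -1)), -76), -47), Add(-5, -168)), Rational(1, 2)) = Pow(Add(Mul(Add(Mul(42, Rational(-1, 69)), -76), -47), -173), Rational(1, 2)) = Pow(Add(Mul(Add(Rational(-14, 23), -76), -47), -173), Rational(1, 2)) = Pow(Add(Mul(Rational(-1762, 23), -47), -173), Rational(1, 2)) = Pow(Add(Rational(82814, 23), -173), Rational(1, 2)) = Pow(Rational(78835, 23), Rational(1, 2)) = Mul(Rational(1, 23), Pow(1813205, Rational(1, 2)))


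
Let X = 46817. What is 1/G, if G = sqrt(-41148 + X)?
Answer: sqrt(5669)/5669 ≈ 0.013281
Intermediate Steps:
G = sqrt(5669) (G = sqrt(-41148 + 46817) = sqrt(5669) ≈ 75.293)
1/G = 1/(sqrt(5669)) = sqrt(5669)/5669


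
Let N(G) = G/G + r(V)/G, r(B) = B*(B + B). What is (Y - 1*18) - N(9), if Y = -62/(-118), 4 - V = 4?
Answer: -1090/59 ≈ -18.475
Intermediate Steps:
V = 0 (V = 4 - 1*4 = 4 - 4 = 0)
r(B) = 2*B² (r(B) = B*(2*B) = 2*B²)
Y = 31/59 (Y = -62*(-1/118) = 31/59 ≈ 0.52542)
N(G) = 1 (N(G) = G/G + (2*0²)/G = 1 + (2*0)/G = 1 + 0/G = 1 + 0 = 1)
(Y - 1*18) - N(9) = (31/59 - 1*18) - 1*1 = (31/59 - 18) - 1 = -1031/59 - 1 = -1090/59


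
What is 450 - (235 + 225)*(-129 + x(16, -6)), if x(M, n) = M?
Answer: 52430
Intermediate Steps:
450 - (235 + 225)*(-129 + x(16, -6)) = 450 - (235 + 225)*(-129 + 16) = 450 - 460*(-113) = 450 - 1*(-51980) = 450 + 51980 = 52430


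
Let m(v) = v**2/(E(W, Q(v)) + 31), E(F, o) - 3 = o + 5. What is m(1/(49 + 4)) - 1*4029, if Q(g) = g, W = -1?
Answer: -441594515/109604 ≈ -4029.0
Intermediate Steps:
E(F, o) = 8 + o (E(F, o) = 3 + (o + 5) = 3 + (5 + o) = 8 + o)
m(v) = v**2/(39 + v) (m(v) = v**2/((8 + v) + 31) = v**2/(39 + v))
m(1/(49 + 4)) - 1*4029 = (1/(49 + 4))**2/(39 + 1/(49 + 4)) - 1*4029 = (1/53)**2/(39 + 1/53) - 4029 = 1/(2809*(2068/53)) - 4029 = (1/2809)*(53/2068) - 4029 = 1/109604 - 4029 = -441594515/109604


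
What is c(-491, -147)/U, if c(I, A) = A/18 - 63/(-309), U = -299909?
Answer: 4921/185343762 ≈ 2.6551e-5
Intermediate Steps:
c(I, A) = 21/103 + A/18 (c(I, A) = A*(1/18) - 63*(-1/309) = A/18 + 21/103 = 21/103 + A/18)
c(-491, -147)/U = (21/103 + (1/18)*(-147))/(-299909) = (21/103 - 49/6)*(-1/299909) = -4921/618*(-1/299909) = 4921/185343762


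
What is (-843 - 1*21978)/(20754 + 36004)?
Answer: -22821/56758 ≈ -0.40208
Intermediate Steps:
(-843 - 1*21978)/(20754 + 36004) = (-843 - 21978)/56758 = -22821*1/56758 = -22821/56758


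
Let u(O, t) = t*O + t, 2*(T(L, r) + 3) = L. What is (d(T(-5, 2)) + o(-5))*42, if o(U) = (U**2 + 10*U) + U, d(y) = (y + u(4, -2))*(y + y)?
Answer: 5901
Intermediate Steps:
T(L, r) = -3 + L/2
u(O, t) = t + O*t (u(O, t) = O*t + t = t + O*t)
d(y) = 2*y*(-10 + y) (d(y) = (y - 2*(1 + 4))*(y + y) = (y - 2*5)*(2*y) = (y - 10)*(2*y) = (-10 + y)*(2*y) = 2*y*(-10 + y))
o(U) = U**2 + 11*U
(d(T(-5, 2)) + o(-5))*42 = (2*(-3 + (1/2)*(-5))*(-10 + (-3 + (1/2)*(-5))) - 5*(11 - 5))*42 = (2*(-3 - 5/2)*(-10 + (-3 - 5/2)) - 5*6)*42 = (2*(-11/2)*(-10 - 11/2) - 30)*42 = (2*(-11/2)*(-31/2) - 30)*42 = (341/2 - 30)*42 = (281/2)*42 = 5901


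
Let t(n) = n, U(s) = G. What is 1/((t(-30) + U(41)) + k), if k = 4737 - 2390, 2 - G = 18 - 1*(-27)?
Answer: 1/2274 ≈ 0.00043975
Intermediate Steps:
G = -43 (G = 2 - (18 - 1*(-27)) = 2 - (18 + 27) = 2 - 1*45 = 2 - 45 = -43)
U(s) = -43
k = 2347
1/((t(-30) + U(41)) + k) = 1/((-30 - 43) + 2347) = 1/(-73 + 2347) = 1/2274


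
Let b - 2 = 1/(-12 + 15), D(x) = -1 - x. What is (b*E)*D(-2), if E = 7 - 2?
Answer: 35/3 ≈ 11.667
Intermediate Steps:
E = 5
b = 7/3 (b = 2 + 1/(-12 + 15) = 2 + 1/3 = 7/3 ≈ 2.3333)
(b*E)*D(-2) = ((7/3)*5)*(-1 - 1*(-2)) = 35*(-1 + 2)/3 = (35/3)*1 = 35/3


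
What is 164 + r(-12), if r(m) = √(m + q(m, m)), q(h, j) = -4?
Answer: 164 + 4*I ≈ 164.0 + 4.0*I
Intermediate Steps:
r(m) = √(-4 + m) (r(m) = √(m - 4) = √(-4 + m))
164 + r(-12) = 164 + √(-4 - 12) = 164 + √(-16) = 164 + 4*I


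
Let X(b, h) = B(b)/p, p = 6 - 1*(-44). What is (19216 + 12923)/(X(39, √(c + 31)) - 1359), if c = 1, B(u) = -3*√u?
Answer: -4044157500/171007487 + 178550*√39/171007487 ≈ -23.642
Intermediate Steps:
p = 50 (p = 6 + 44 = 50)
X(b, h) = -3*√b/50
(19216 + 12923)/(X(39, √(c + 31)) - 1359) = (19216 + 12923)/(-3*√39/50 - 1359) = 32139/(-1359 - 3*√39/50)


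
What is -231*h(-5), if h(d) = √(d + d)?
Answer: -231*I*√10 ≈ -730.49*I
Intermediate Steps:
h(d) = √2*√d (h(d) = √(2*d) = √2*√d)
-231*h(-5) = -231*√2*√(-5) = -231*√2*I*√5 = -231*I*√10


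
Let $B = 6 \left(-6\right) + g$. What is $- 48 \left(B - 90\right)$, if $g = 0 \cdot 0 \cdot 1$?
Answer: $6048$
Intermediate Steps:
$g = 0$ ($g = 0 \cdot 1 = 0$)
$B = -36$ ($B = 6 \left(-6\right) + 0 = -36 + 0 = -36$)
$- 48 \left(B - 90\right) = - 48 \left(-36 - 90\right) = \left(-48\right) \left(-126\right) = 6048$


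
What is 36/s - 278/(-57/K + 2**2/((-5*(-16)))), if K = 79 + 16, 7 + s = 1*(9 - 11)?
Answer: 5516/11 ≈ 501.45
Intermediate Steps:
s = -9 (s = -7 + 1*(9 - 11) = -7 + 1*(-2) = -7 - 2 = -9)
K = 95
36/s - 278/(-57/K + 2**2/((-5*(-16)))) = 36/(-9) - 278/(-57/95 + 2**2/((-5*(-16)))) = 36*(-1/9) - 278/(-57*1/95 + 4/80) = -4 - 278/(-3/5 + 4*(1/80)) = -4 - 278/(-3/5 + 1/20) = -4 - 278/(-11/20) = -4 - 278*(-20/11) = -4 + 5560/11 = 5516/11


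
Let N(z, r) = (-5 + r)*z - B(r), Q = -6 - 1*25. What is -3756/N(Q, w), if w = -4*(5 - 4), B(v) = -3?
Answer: -626/47 ≈ -13.319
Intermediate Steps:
w = -4 (w = -4*1 = -4)
Q = -31 (Q = -6 - 25 = -31)
N(z, r) = 3 + z*(-5 + r) (N(z, r) = (-5 + r)*z - 1*(-3) = z*(-5 + r) + 3 = 3 + z*(-5 + r))
-3756/N(Q, w) = -3756/(3 - 5*(-31) - 4*(-31)) = -3756/(3 + 155 + 124) = -3756/282 = -3756*1/282 = -626/47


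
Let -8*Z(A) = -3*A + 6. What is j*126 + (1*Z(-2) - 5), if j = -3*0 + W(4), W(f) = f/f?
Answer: 239/2 ≈ 119.50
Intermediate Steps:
W(f) = 1
j = 1 (j = -3*0 + 1 = 0 + 1 = 1)
Z(A) = -¾ + 3*A/8 (Z(A) = -(-3*A + 6)/8 = -(6 - 3*A)/8 = -¾ + 3*A/8)
j*126 + (1*Z(-2) - 5) = 1*126 + (1*(-¾ + (3/8)*(-2)) - 5) = 126 + (1*(-¾ - ¾) - 5) = 126 + (1*(-3/2) - 5) = 126 + (-3/2 - 5) = 126 - 13/2 = 239/2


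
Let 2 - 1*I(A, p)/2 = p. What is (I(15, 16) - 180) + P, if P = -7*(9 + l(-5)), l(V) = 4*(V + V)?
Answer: 9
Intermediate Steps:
l(V) = 8*V (l(V) = 4*(2*V) = 8*V)
I(A, p) = 4 - 2*p
P = 217 (P = -7*(9 + 8*(-5)) = -7*(9 - 40) = -7*(-31) = 217)
(I(15, 16) - 180) + P = ((4 - 2*16) - 180) + 217 = ((4 - 32) - 180) + 217 = (-28 - 180) + 217 = -208 + 217 = 9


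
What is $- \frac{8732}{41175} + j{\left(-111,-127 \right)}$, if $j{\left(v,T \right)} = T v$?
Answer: $\frac{580435243}{41175} \approx 14097.0$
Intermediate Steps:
$- \frac{8732}{41175} + j{\left(-111,-127 \right)} = - \frac{8732}{41175} - -14097 = \left(-8732\right) \frac{1}{41175} + 14097 = - \frac{8732}{41175} + 14097 = \frac{580435243}{41175}$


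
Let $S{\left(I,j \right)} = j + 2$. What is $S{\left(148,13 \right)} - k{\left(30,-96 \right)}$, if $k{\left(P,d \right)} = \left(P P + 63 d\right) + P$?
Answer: $5133$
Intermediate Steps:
$S{\left(I,j \right)} = 2 + j$
$k{\left(P,d \right)} = P + P^{2} + 63 d$ ($k{\left(P,d \right)} = \left(P^{2} + 63 d\right) + P = P + P^{2} + 63 d$)
$S{\left(148,13 \right)} - k{\left(30,-96 \right)} = \left(2 + 13\right) - \left(30 + 30^{2} + 63 \left(-96\right)\right) = 15 - \left(30 + 900 - 6048\right) = 15 - -5118 = 15 + 5118 = 5133$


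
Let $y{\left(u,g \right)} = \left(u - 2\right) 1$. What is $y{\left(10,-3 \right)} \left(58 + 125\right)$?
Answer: $1464$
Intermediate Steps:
$y{\left(u,g \right)} = -2 + u$ ($y{\left(u,g \right)} = \left(-2 + u\right) 1 = -2 + u$)
$y{\left(10,-3 \right)} \left(58 + 125\right) = \left(-2 + 10\right) \left(58 + 125\right) = 8 \cdot 183 = 1464$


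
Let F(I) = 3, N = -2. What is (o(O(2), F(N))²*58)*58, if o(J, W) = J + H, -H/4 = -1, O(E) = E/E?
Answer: 84100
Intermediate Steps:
O(E) = 1
H = 4 (H = -4*(-1) = 4)
o(J, W) = 4 + J (o(J, W) = J + 4 = 4 + J)
(o(O(2), F(N))²*58)*58 = ((4 + 1)²*58)*58 = (5²*58)*58 = (25*58)*58 = 1450*58 = 84100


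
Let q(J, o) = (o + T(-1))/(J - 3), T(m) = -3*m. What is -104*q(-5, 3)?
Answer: 78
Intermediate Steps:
q(J, o) = (3 + o)/(-3 + J) (q(J, o) = (o - 3*(-1))/(J - 3) = (o + 3)/(-3 + J) = (3 + o)/(-3 + J))
-104*q(-5, 3) = -104*(3 + 3)/(-3 - 5) = -104*6/(-8) = -(-13)*6 = -104*(-3/4) = 78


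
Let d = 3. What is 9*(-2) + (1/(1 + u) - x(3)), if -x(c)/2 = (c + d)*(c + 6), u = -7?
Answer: 539/6 ≈ 89.833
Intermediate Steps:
x(c) = -2*(3 + c)*(6 + c) (x(c) = -2*(c + 3)*(c + 6) = -2*(3 + c)*(6 + c))
9*(-2) + (1/(1 + u) - x(3)) = 9*(-2) + (1/(1 - 7) - (-36 - 18*3 - 2*3²)) = -18 + (1/(-6) - (-36 - 54 - 2*9)) = -18 + (-⅙ - (-36 - 54 - 18)) = -18 + (-⅙ - 1*(-108)) = -18 + (-⅙ + 108) = -18 + 647/6 = 539/6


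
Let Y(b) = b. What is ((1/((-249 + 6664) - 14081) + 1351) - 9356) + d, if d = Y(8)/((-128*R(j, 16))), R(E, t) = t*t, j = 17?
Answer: -125678249721/15699968 ≈ -8005.0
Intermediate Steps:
R(E, t) = t**2
d = -1/4096 (d = 8/((-128*16**2)) = 8/((-128*256)) = 8/(-32768) = 8*(-1/32768) = -1/4096 ≈ -0.00024414)
((1/((-249 + 6664) - 14081) + 1351) - 9356) + d = ((1/((-249 + 6664) - 14081) + 1351) - 9356) - 1/4096 = ((1/(6415 - 14081) + 1351) - 9356) - 1/4096 = ((1/(-7666) + 1351) - 9356) - 1/4096 = ((-1/7666 + 1351) - 9356) - 1/4096 = (10356765/7666 - 9356) - 1/4096 = -61366331/7666 - 1/4096 = -125678249721/15699968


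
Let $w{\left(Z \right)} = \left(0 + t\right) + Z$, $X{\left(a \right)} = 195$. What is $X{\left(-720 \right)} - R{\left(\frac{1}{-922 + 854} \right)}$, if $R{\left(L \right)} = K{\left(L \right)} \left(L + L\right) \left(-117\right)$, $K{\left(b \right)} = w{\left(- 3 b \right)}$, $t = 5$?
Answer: $\frac{410709}{2312} \approx 177.64$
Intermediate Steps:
$w{\left(Z \right)} = 5 + Z$ ($w{\left(Z \right)} = \left(0 + 5\right) + Z = 5 + Z$)
$K{\left(b \right)} = 5 - 3 b$
$R{\left(L \right)} = - 234 L \left(5 - 3 L\right)$ ($R{\left(L \right)} = \left(5 - 3 L\right) \left(L + L\right) \left(-117\right) = \left(5 - 3 L\right) 2 L \left(-117\right) = 2 L \left(5 - 3 L\right) \left(-117\right) = - 234 L \left(5 - 3 L\right)$)
$X{\left(-720 \right)} - R{\left(\frac{1}{-922 + 854} \right)} = 195 - \frac{234 \left(-5 + \frac{3}{-922 + 854}\right)}{-922 + 854} = 195 - \frac{234 \left(-5 + \frac{3}{-68}\right)}{-68} = 195 - 234 \left(- \frac{1}{68}\right) \left(-5 + 3 \left(- \frac{1}{68}\right)\right) = 195 - 234 \left(- \frac{1}{68}\right) \left(-5 - \frac{3}{68}\right) = 195 - 234 \left(- \frac{1}{68}\right) \left(- \frac{343}{68}\right) = 195 - \frac{40131}{2312} = \frac{410709}{2312}$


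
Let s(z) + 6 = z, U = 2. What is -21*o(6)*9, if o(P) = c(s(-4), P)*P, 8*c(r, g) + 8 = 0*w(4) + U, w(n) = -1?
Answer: 1701/2 ≈ 850.50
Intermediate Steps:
s(z) = -6 + z
c(r, g) = -3/4 (c(r, g) = -1 + (0*(-1) + 2)/8 = -1 + (0 + 2)/8 = -1 + (1/8)*2 = -1 + 1/4 = -3/4)
o(P) = -3*P/4
-21*o(6)*9 = -(-63)*6/4*9 = -21*(-9/2)*9 = (189/2)*9 = 1701/2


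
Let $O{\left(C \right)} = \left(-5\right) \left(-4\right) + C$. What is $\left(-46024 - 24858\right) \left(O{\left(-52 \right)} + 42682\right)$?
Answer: $-3023117300$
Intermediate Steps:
$O{\left(C \right)} = 20 + C$
$\left(-46024 - 24858\right) \left(O{\left(-52 \right)} + 42682\right) = \left(-46024 - 24858\right) \left(\left(20 - 52\right) + 42682\right) = - 70882 \left(-32 + 42682\right) = \left(-70882\right) 42650 = -3023117300$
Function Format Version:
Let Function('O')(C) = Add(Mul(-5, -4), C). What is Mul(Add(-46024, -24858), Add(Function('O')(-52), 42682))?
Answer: -3023117300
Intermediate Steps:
Function('O')(C) = Add(20, C)
Mul(Add(-46024, -24858), Add(Function('O')(-52), 42682)) = Mul(Add(-46024, -24858), Add(Add(20, -52), 42682)) = Mul(-70882, Add(-32, 42682)) = Mul(-70882, 42650) = -3023117300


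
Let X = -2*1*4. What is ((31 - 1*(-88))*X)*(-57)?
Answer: 54264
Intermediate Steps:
X = -8 (X = -2*4 = -8)
((31 - 1*(-88))*X)*(-57) = ((31 - 1*(-88))*(-8))*(-57) = ((31 + 88)*(-8))*(-57) = (119*(-8))*(-57) = -952*(-57) = 54264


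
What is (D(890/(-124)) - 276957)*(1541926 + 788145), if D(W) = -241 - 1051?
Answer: -648339925679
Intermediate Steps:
D(W) = -1292
(D(890/(-124)) - 276957)*(1541926 + 788145) = (-1292 - 276957)*(1541926 + 788145) = -278249*2330071 = -648339925679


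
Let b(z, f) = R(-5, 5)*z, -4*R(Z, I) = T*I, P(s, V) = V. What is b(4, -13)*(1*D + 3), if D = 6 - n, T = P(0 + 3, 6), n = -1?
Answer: -300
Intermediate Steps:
T = 6
D = 7 (D = 6 - 1*(-1) = 6 + 1 = 7)
R(Z, I) = -3*I/2
b(z, f) = -15*z/2 (b(z, f) = (-3/2*5)*z = -15*z/2)
b(4, -13)*(1*D + 3) = (-15/2*4)*(1*7 + 3) = -30*(7 + 3) = -30*10 = -300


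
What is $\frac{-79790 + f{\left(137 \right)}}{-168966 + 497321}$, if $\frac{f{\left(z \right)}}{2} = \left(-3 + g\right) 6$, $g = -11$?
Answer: $- \frac{79958}{328355} \approx -0.24351$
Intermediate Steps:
$f{\left(z \right)} = -168$ ($f{\left(z \right)} = 2 \left(-3 - 11\right) 6 = 2 \left(\left(-14\right) 6\right) = 2 \left(-84\right) = -168$)
$\frac{-79790 + f{\left(137 \right)}}{-168966 + 497321} = \frac{-79790 - 168}{-168966 + 497321} = - \frac{79958}{328355}$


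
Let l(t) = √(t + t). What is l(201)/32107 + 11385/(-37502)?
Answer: -11385/37502 + √402/32107 ≈ -0.30296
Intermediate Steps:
l(t) = √2*√t (l(t) = √(2*t) = √2*√t)
l(201)/32107 + 11385/(-37502) = (√2*√201)/32107 + 11385/(-37502) = √402*(1/32107) + 11385*(-1/37502) = √402/32107 - 11385/37502 = -11385/37502 + √402/32107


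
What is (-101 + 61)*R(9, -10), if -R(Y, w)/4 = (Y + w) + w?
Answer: -1760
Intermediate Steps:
R(Y, w) = -8*w - 4*Y (R(Y, w) = -4*((Y + w) + w) = -4*(Y + 2*w) = -8*w - 4*Y)
(-101 + 61)*R(9, -10) = (-101 + 61)*(-8*(-10) - 4*9) = -40*(80 - 36) = -40*44 = -1760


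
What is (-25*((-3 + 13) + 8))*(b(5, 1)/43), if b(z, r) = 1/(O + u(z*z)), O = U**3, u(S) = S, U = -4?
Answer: 150/559 ≈ 0.26834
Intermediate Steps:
O = -64 (O = (-4)**3 = -64)
b(z, r) = 1/(-64 + z**2) (b(z, r) = 1/(-64 + z*z) = 1/(-64 + z**2))
(-25*((-3 + 13) + 8))*(b(5, 1)/43) = (-25*((-3 + 13) + 8))*(1/(-64 + 5**2*43)) = (-25*(10 + 8))*((1/43)/(-64 + 25)) = (-25*18)*((1/43)/(-39)) = -(-150)/(13*43) = -450*(-1/1677) = 150/559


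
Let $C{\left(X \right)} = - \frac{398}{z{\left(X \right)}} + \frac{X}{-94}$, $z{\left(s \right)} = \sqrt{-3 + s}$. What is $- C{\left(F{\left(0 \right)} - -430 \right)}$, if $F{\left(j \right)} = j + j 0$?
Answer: $\frac{215}{47} + \frac{398 \sqrt{427}}{427} \approx 23.835$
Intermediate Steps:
$F{\left(j \right)} = j$ ($F{\left(j \right)} = j + 0 = j$)
$C{\left(X \right)} = - \frac{398}{\sqrt{-3 + X}} - \frac{X}{94}$ ($C{\left(X \right)} = - \frac{398}{\sqrt{-3 + X}} + \frac{X}{-94} = - \frac{398}{\sqrt{-3 + X}} + X \left(- \frac{1}{94}\right) = - \frac{398}{\sqrt{-3 + X}} - \frac{X}{94}$)
$- C{\left(F{\left(0 \right)} - -430 \right)} = - (- \frac{398}{\sqrt{-3 + \left(0 - -430\right)}} - \frac{0 - -430}{94}) = - (- \frac{398}{\sqrt{-3 + \left(0 + 430\right)}} - \frac{0 + 430}{94}) = - (- \frac{398}{\sqrt{-3 + 430}} - \frac{215}{47}) = - (- \frac{398}{\sqrt{427}} - \frac{215}{47}) = - (- 398 \frac{\sqrt{427}}{427} - \frac{215}{47}) = - (- \frac{398 \sqrt{427}}{427} - \frac{215}{47}) = - (- \frac{215}{47} - \frac{398 \sqrt{427}}{427}) = \frac{215}{47} + \frac{398 \sqrt{427}}{427}$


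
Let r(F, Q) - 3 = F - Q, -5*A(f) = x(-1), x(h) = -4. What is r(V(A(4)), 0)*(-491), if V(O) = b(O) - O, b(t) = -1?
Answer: -2946/5 ≈ -589.20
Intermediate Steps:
A(f) = 4/5 (A(f) = -1/5*(-4) = 4/5)
V(O) = -1 - O
r(F, Q) = 3 + F - Q (r(F, Q) = 3 + (F - Q) = 3 + F - Q)
r(V(A(4)), 0)*(-491) = (3 + (-1 - 1*4/5) - 1*0)*(-491) = (3 + (-1 - 4/5) + 0)*(-491) = (3 - 9/5 + 0)*(-491) = (6/5)*(-491) = -2946/5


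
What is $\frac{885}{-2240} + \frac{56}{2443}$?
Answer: $- \frac{58189}{156352} \approx -0.37217$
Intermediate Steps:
$\frac{885}{-2240} + \frac{56}{2443} = 885 \left(- \frac{1}{2240}\right) + 56 \cdot \frac{1}{2443} = - \frac{177}{448} + \frac{8}{349} = - \frac{58189}{156352}$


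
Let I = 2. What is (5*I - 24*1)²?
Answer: 196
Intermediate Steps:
(5*I - 24*1)² = (5*2 - 24*1)² = (10 - 24)² = (-14)² = 196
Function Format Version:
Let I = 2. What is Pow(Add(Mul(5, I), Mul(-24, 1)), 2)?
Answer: 196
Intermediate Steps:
Pow(Add(Mul(5, I), Mul(-24, 1)), 2) = Pow(Add(Mul(5, 2), Mul(-24, 1)), 2) = Pow(Add(10, -24), 2) = Pow(-14, 2) = 196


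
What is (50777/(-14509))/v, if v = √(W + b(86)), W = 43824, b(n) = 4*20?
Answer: -50777*√14/11375056 ≈ -0.016702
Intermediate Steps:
b(n) = 80
v = 56*√14 (v = √(43824 + 80) = √43904 = 56*√14 ≈ 209.53)
(50777/(-14509))/v = (50777/(-14509))/((56*√14)) = (50777*(-1/14509))*(√14/784) = -50777*√14/11375056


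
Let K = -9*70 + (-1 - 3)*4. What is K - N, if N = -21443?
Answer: 20797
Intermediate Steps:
K = -646 (K = -630 - 4*4 = -630 - 16 = -646)
K - N = -646 - 1*(-21443) = -646 + 21443 = 20797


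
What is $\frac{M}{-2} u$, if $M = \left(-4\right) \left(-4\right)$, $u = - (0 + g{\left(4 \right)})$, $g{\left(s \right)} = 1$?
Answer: $8$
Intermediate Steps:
$u = -1$ ($u = - (0 + 1) = \left(-1\right) 1 = -1$)
$M = 16$
$\frac{M}{-2} u = \frac{1}{-2} \cdot 16 \left(-1\right) = \left(- \frac{1}{2}\right) 16 \left(-1\right) = \left(-8\right) \left(-1\right) = 8$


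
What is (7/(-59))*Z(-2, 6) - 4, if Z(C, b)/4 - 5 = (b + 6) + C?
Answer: -656/59 ≈ -11.119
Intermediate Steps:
Z(C, b) = 44 + 4*C + 4*b (Z(C, b) = 20 + 4*((b + 6) + C) = 20 + 4*((6 + b) + C) = 20 + 4*(6 + C + b) = 20 + (24 + 4*C + 4*b) = 44 + 4*C + 4*b)
(7/(-59))*Z(-2, 6) - 4 = (7/(-59))*(44 + 4*(-2) + 4*6) - 4 = (7*(-1/59))*(44 - 8 + 24) - 4 = -7/59*60 - 4 = -420/59 - 4 = -656/59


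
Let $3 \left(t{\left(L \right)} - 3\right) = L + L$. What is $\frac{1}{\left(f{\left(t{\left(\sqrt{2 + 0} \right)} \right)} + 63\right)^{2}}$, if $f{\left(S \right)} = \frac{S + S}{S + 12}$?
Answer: $\frac{16349499697}{65704139544481} - \frac{36825120 \sqrt{2}}{65704139544481} \approx 0.00024804$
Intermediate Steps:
$t{\left(L \right)} = 3 + \frac{2 L}{3}$ ($t{\left(L \right)} = 3 + \frac{L + L}{3} = 3 + \frac{2 L}{3}$)
$f{\left(S \right)} = \frac{2 S}{12 + S}$
$\frac{1}{\left(f{\left(t{\left(\sqrt{2 + 0} \right)} \right)} + 63\right)^{2}} = \frac{1}{\left(\frac{2 \left(3 + \frac{2 \sqrt{2 + 0}}{3}\right)}{12 + \left(3 + \frac{2 \sqrt{2 + 0}}{3}\right)} + 63\right)^{2}} = \frac{1}{\left(\frac{2 \left(3 + \frac{2 \sqrt{2}}{3}\right)}{12 + \left(3 + \frac{2 \sqrt{2}}{3}\right)} + 63\right)^{2}} = \frac{1}{\left(\frac{2 \left(3 + \frac{2 \sqrt{2}}{3}\right)}{15 + \frac{2 \sqrt{2}}{3}} + 63\right)^{2}} = \frac{1}{\left(63 + \frac{2 \left(3 + \frac{2 \sqrt{2}}{3}\right)}{15 + \frac{2 \sqrt{2}}{3}}\right)^{2}}$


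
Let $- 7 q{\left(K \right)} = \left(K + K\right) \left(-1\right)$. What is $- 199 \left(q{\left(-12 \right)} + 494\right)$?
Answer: $- \frac{683366}{7} \approx -97624.0$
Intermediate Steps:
$q{\left(K \right)} = \frac{2 K}{7}$ ($q{\left(K \right)} = - \frac{\left(K + K\right) \left(-1\right)}{7} = - \frac{2 K \left(-1\right)}{7} = - \frac{\left(-2\right) K}{7} = \frac{2 K}{7}$)
$- 199 \left(q{\left(-12 \right)} + 494\right) = - 199 \left(\frac{2}{7} \left(-12\right) + 494\right) = - 199 \left(- \frac{24}{7} + 494\right) = \left(-199\right) \frac{3434}{7} = - \frac{683366}{7}$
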